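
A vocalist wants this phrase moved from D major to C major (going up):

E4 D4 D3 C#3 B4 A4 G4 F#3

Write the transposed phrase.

D major to C major up is a minor seventh, so every note moves up by that interval.
E4 -> D5
D4 -> C5
D3 -> C4
C#3 -> B3
B4 -> A5
A4 -> G5
G4 -> F5
F#3 -> E4

D5 C5 C4 B3 A5 G5 F5 E4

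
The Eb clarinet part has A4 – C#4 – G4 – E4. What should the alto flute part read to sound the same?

F5 A4 Eb5 C5

First find concert pitch: the Eb clarinet sounds a minor third above written, so A4 C#4 G4 E4 sounds C5 E4 Bb4 G4.
Then write for alto flute: it sounds a perfect fourth below written, so the part must be a perfect fourth above concert.
C5 → F5
E4 → A4
Bb4 → Eb5
G4 → C5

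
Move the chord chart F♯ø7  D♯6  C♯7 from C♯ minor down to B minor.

Eø7 C#6 B7

C♯ minor down to B minor is a major second; each chord root moves by that interval while the quality stays the same.
F♯ø7: root F♯ down a major second → E, giving Eø7.
D♯6: root D♯ down a major second → C#, giving C#6.
C♯7: root C♯ down a major second → B, giving B7.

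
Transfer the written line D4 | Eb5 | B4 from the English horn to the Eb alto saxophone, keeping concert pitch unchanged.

E4 F5 C#5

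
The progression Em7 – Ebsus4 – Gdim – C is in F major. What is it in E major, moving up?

D#m7 Dsus4 F#dim B

F major up to E major is a major seventh; each chord root moves by that interval while the quality stays the same.
Em7: root E up a major seventh → D#, giving D#m7.
Ebsus4: root Eb up a major seventh → D, giving Dsus4.
Gdim: root G up a major seventh → F#, giving F#dim.
C: root C up a major seventh → B, giving B.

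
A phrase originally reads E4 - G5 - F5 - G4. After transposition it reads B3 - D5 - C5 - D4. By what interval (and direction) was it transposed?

down a perfect fourth

Take the first pair: E4 → B3. E to B spans 4 letter names, so the interval is some kind of fourth.
B3 to E4 is 5 semitones, which makes it a perfect fourth; the second version is lower, so the direction is down.
Checking another pair — G4 → D4 — gives the same interval.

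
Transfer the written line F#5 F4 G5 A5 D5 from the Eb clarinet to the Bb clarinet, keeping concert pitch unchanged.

First find concert pitch: the Eb clarinet sounds a minor third above written, so F#5 F4 G5 A5 D5 sounds A5 Ab4 Bb5 C6 F5.
Then write for Bb clarinet: it sounds a major second below written, so the part must be a major second above concert.
A5 → B5
Ab4 → Bb4
Bb5 → C6
C6 → D6
F5 → G5

B5 Bb4 C6 D6 G5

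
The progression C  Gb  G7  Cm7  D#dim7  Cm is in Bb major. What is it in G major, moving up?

A Eb E7 Am7 B#dim7 Am

Bb major up to G major is a major sixth; each chord root moves by that interval while the quality stays the same.
C: root C up a major sixth → A, giving A.
Gb: root Gb up a major sixth → Eb, giving Eb.
G7: root G up a major sixth → E, giving E7.
Cm7: root C up a major sixth → A, giving Am7.
D#dim7: root D# up a major sixth → B#, giving B#dim7.
Cm: root C up a major sixth → A, giving Am.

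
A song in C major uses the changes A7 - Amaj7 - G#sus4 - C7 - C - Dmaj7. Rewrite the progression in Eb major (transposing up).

C7 Cmaj7 Bsus4 Eb7 Eb Fmaj7

C major up to Eb major is a minor third; each chord root moves by that interval while the quality stays the same.
A7: root A up a minor third → C, giving C7.
Amaj7: root A up a minor third → C, giving Cmaj7.
G#sus4: root G# up a minor third → B, giving Bsus4.
C7: root C up a minor third → Eb, giving Eb7.
C: root C up a minor third → Eb, giving Eb.
Dmaj7: root D up a minor third → F, giving Fmaj7.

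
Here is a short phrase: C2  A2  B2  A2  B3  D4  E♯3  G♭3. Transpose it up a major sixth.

A2 F#3 G#3 F#3 G#4 B4 C##4 Eb4

C2 to A2
A2 to F#3
B2 to G#3
A2 to F#3
B3 to G#4
D4 to B4
E#3 to C##4
Gb3 to Eb4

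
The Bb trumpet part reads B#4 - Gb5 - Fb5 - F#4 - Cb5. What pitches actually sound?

A#4 Fb5 Ebb5 E4 Bbb4

Written C4 on the Bb trumpet sounds as Bb3, a major second lower; apply that shift to every note.
B#4 gives A#4
Gb5 gives Fb5
Fb5 gives Ebb5
F#4 gives E4
Cb5 gives Bbb4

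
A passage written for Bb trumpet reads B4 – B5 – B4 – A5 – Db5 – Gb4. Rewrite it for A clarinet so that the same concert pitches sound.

C5 C6 C5 Bb5 Ebb5 Abb4

First find concert pitch: the Bb trumpet sounds a major second below written, so B4 B5 B4 A5 Db5 Gb4 sounds A4 A5 A4 G5 Cb5 Fb4.
Then write for A clarinet: it sounds a minor third below written, so the part must be a minor third above concert.
A4 → C5
A5 → C6
A4 → C5
G5 → Bb5
Cb5 → Ebb5
Fb4 → Abb4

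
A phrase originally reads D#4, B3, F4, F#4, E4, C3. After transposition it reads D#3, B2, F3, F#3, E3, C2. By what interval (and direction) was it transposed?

down a perfect octave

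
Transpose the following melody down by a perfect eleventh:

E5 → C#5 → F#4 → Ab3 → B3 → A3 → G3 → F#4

B3 G#3 C#3 Eb2 F#2 E2 D2 C#3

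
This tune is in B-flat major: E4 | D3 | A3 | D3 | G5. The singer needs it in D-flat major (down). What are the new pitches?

From B-flat down to D-flat is a major sixth; apply that to each pitch.
E4 gives G3
D3 gives F2
A3 gives C3
D3 gives F2
G5 gives Bb4

G3 F2 C3 F2 Bb4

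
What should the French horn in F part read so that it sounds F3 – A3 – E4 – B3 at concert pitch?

The French horn in F sounds a perfect fifth below written, so the written part must be a perfect fifth above concert — transpose each note up.
F3 to C4
A3 to E4
E4 to B4
B3 to F#4

C4 E4 B4 F#4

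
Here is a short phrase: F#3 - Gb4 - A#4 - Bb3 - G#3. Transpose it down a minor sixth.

A#2 Bb3 C##4 D3 B#2

F#3 → A#2
Gb4 → Bb3
A#4 → C##4
Bb3 → D3
G#3 → B#2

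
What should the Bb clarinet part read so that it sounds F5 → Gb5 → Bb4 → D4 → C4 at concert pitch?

G5 Ab5 C5 E4 D4

Written C4 sounds as Bb3 on the Bb clarinet, so concert pitches are written a major second up.
F5 gives G5
Gb5 gives Ab5
Bb4 gives C5
D4 gives E4
C4 gives D4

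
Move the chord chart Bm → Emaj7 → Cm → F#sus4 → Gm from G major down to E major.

G major down to E major is a minor third; each chord root moves by that interval while the quality stays the same.
Bm: root B down a minor third → G#, giving G#m.
Emaj7: root E down a minor third → C#, giving C#maj7.
Cm: root C down a minor third → A, giving Am.
F#sus4: root F# down a minor third → D#, giving D#sus4.
Gm: root G down a minor third → E, giving Em.

G#m C#maj7 Am D#sus4 Em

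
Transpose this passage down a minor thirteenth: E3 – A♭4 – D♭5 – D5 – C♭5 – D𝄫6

G#1 C3 F3 F#3 Eb3 Fb4

E3: a thirteenth down reaches G, and 20 semitones makes it G#1.
Ab4: a thirteenth down reaches C, and 20 semitones makes it C3.
A minor thirteenth down from Db5 gives F3.
D5 down a minor thirteenth is F#3.
Cb5 down a minor thirteenth is Eb3.
Dbb6: a thirteenth down reaches F, and 20 semitones makes it Fb4.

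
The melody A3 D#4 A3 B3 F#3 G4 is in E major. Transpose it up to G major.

E major to G major up is a minor third, so every note moves up by that interval.
A3 -> C4
D#4 -> F#4
A3 -> C4
B3 -> D4
F#3 -> A3
G4 -> Bb4

C4 F#4 C4 D4 A3 Bb4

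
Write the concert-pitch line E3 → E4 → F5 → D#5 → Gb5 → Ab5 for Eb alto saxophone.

C#4 C#5 D6 B#5 Eb6 F6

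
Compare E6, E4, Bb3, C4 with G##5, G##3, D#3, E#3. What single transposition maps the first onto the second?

down a diminished sixth

Take the first pair: E6 → G##5. E to G spans 6 letter names, so the interval is some kind of sixth.
G##5 to E6 is 7 semitones, which makes it a diminished sixth; the second version is lower, so the direction is down.
Checking another pair — C4 → E#3 — gives the same interval.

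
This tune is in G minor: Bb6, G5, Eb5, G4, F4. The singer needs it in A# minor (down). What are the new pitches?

C#6 A#4 F#4 A#3 G#3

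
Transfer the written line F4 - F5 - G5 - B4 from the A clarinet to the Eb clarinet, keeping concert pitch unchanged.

B3 B4 C#5 E#4

First find concert pitch: the A clarinet sounds a minor third below written, so F4 F5 G5 B4 sounds D4 D5 E5 G#4.
Then write for Eb clarinet: it sounds a minor third above written, so the part must be a minor third below concert.
D4 → B3
D5 → B4
E5 → C#5
G#4 → E#4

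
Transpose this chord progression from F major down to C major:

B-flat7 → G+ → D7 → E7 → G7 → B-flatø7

F7 D+ A7 B7 D7 Fø7

F major down to C major is a perfect fourth; each chord root moves by that interval while the quality stays the same.
B-flat7: root B-flat down a perfect fourth → F, giving F7.
G+: root G down a perfect fourth → D, giving D+.
D7: root D down a perfect fourth → A, giving A7.
E7: root E down a perfect fourth → B, giving B7.
G7: root G down a perfect fourth → D, giving D7.
B-flatø7: root B-flat down a perfect fourth → F, giving Fø7.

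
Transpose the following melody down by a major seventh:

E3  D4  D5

F2 Eb3 Eb4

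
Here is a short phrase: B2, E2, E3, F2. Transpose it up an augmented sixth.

G##3 C##3 C##4 D#3

B2 becomes G##3
E2 becomes C##3
E3 becomes C##4
F2 becomes D#3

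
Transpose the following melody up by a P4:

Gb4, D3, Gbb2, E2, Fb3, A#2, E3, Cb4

Cb5 G3 Cbb3 A2 Bbb3 D#3 A3 Fb4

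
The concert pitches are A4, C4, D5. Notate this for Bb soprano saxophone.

Written C4 sounds as Bb3 on the Bb soprano saxophone, so concert pitches are written a major second up.
A4 becomes B4
C4 becomes D4
D5 becomes E5

B4 D4 E5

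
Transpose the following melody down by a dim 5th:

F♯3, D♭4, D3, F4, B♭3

A diminished fifth down from F#3 gives B#2.
Db4: a fifth down reaches G, and 6 semitones makes it G3.
A diminished fifth down from D3 gives G#2.
A diminished fifth down from F4 gives B3.
A diminished fifth down from Bb3 gives E3.

B#2 G3 G#2 B3 E3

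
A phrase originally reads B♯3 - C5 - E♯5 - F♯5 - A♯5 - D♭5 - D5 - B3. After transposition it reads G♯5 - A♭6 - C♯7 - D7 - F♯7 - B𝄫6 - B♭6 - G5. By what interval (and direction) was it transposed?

From B#3 to G#5 is 13 letter names — a thirteenth of some quality.
B#3 to G#5 is 20 semitones, which makes it a minor thirteenth; the second version is higher, so the direction is up.
Checking another pair — B3 → G5 — gives the same interval.

up a minor thirteenth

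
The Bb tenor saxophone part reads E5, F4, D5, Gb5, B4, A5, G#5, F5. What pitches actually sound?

D4 Eb3 C4 Fb4 A3 G4 F#4 Eb4

Written C4 on the Bb tenor saxophone sounds as Bb2, a major ninth lower; apply that shift to every note.
E5 → D4
F4 → Eb3
D5 → C4
Gb5 → Fb4
B4 → A3
A5 → G4
G#5 → F#4
F5 → Eb4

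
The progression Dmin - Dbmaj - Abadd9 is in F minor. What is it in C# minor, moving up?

A#min Amaj Eadd9

F minor up to C# minor is an augmented fifth; each chord root moves by that interval while the quality stays the same.
Dmin: root D up an augmented fifth → A#, giving A#min.
Dbmaj: root Db up an augmented fifth → A, giving Amaj.
Abadd9: root Ab up an augmented fifth → E, giving Eadd9.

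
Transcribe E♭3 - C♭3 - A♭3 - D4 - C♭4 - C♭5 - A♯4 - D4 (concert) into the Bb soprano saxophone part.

Written C4 sounds as Bb3 on the Bb soprano saxophone, so concert pitches are written a major second up.
Eb3 gives F3
Cb3 gives Db3
Ab3 gives Bb3
D4 gives E4
Cb4 gives Db4
Cb5 gives Db5
A#4 gives B#4
D4 gives E4

F3 Db3 Bb3 E4 Db4 Db5 B#4 E4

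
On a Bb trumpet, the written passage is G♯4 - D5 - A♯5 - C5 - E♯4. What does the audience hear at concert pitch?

The Bb trumpet sounds a major second below written, so transpose each written note down a major second.
G#4 to F#4
D5 to C5
A#5 to G#5
C5 to Bb4
E#4 to D#4

F#4 C5 G#5 Bb4 D#4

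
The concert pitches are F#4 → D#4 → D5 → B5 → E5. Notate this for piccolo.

F#3 D#3 D4 B4 E4

The piccolo sounds a perfect octave above written, so the written part must be a perfect octave below concert — transpose each note down.
F#4 becomes F#3
D#4 becomes D#3
D5 becomes D4
B5 becomes B4
E5 becomes E4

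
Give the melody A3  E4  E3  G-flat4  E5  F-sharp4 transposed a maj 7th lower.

Bb2 F3 F2 Abb3 F4 G3

A3: a seventh down reaches B, and 11 semitones makes it Bb2.
A major seventh down from E4 gives F3.
E3 down a major seventh is F2.
Gb4 down a major seventh is Abb3.
E5 down a major seventh is F4.
A major seventh down from F#4 gives G3.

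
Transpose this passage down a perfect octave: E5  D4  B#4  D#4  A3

E5 down a perfect octave is E4.
A perfect octave down from D4 gives D3.
A perfect octave down from B#4 gives B#3.
D#4: an octave down reaches D, and 12 semitones makes it D#3.
A perfect octave down from A3 gives A2.

E4 D3 B#3 D#3 A2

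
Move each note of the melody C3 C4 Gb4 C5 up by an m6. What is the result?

C3 -> Ab3
C4 -> Ab4
Gb4 -> Ebb5
C5 -> Ab5

Ab3 Ab4 Ebb5 Ab5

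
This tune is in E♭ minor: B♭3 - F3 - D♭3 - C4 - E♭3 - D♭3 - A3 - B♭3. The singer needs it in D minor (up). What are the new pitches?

A4 E4 C4 B4 D4 C4 G#4 A4

From E♭ up to D is a major seventh; apply that to each pitch.
Bb3 to A4
F3 to E4
Db3 to C4
C4 to B4
Eb3 to D4
Db3 to C4
A3 to G#4
Bb3 to A4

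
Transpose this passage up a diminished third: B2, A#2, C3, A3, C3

B2 gives Db3
A#2 gives C3
C3 gives Ebb3
A3 gives Cb4
C3 gives Ebb3

Db3 C3 Ebb3 Cb4 Ebb3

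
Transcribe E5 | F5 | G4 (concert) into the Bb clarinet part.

F#5 G5 A4

Written C4 sounds as Bb3 on the Bb clarinet, so concert pitches are written a major second up.
E5 becomes F#5
F5 becomes G5
G4 becomes A4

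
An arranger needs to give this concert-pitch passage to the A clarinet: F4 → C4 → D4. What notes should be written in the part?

Ab4 Eb4 F4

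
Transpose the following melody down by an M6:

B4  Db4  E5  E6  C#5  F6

D4 Fb3 G4 G5 E4 Ab5

B4 to D4
Db4 to Fb3
E5 to G4
E6 to G5
C#5 to E4
F6 to Ab5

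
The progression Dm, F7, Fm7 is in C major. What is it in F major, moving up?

C major up to F major is a perfect fourth; each chord root moves by that interval while the quality stays the same.
Dm: root D up a perfect fourth → G, giving Gm.
F7: root F up a perfect fourth → Bb, giving Bb7.
Fm7: root F up a perfect fourth → Bb, giving Bbm7.

Gm Bb7 Bbm7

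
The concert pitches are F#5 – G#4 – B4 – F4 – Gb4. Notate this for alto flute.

Written C4 sounds as G3 on the alto flute, so concert pitches are written a perfect fourth up.
F#5 gives B5
G#4 gives C#5
B4 gives E5
F4 gives Bb4
Gb4 gives Cb5

B5 C#5 E5 Bb4 Cb5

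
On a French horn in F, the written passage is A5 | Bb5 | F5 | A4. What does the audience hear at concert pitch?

D5 Eb5 Bb4 D4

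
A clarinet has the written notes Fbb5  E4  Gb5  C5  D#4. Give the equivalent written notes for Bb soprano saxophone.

Ebb5 D#4 F5 B4 C##4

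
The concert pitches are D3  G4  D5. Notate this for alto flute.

G3 C5 G5

The alto flute sounds a perfect fourth below written, so the written part must be a perfect fourth above concert — transpose each note up.
D3 to G3
G4 to C5
D5 to G5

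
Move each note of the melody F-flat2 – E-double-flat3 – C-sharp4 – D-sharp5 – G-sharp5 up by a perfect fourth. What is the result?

Fb2 up a perfect fourth is Bbb2.
Ebb3 up a perfect fourth is Abb3.
C#4: a fourth up reaches F, and 5 semitones makes it F#4.
D#5 up a perfect fourth is G#5.
A perfect fourth up from G#5 gives C#6.

Bbb2 Abb3 F#4 G#5 C#6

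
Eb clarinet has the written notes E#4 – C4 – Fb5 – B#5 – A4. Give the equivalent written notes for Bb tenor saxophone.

First find concert pitch: the Eb clarinet sounds a minor third above written, so E#4 C4 Fb5 B#5 A4 sounds G#4 Eb4 Abb5 D#6 C5.
Then write for Bb tenor saxophone: it sounds a major ninth below written, so the part must be a major ninth above concert.
G#4 → A#5
Eb4 → F5
Abb5 → Bbb6
D#6 → E#7
C5 → D6

A#5 F5 Bbb6 E#7 D6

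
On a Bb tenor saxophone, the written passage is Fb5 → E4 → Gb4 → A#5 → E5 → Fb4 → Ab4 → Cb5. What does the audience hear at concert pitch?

Ebb4 D3 Fb3 G#4 D4 Ebb3 Gb3 Bbb3

The Bb tenor saxophone sounds a major ninth below written, so transpose each written note down a major ninth.
Fb5 becomes Ebb4
E4 becomes D3
Gb4 becomes Fb3
A#5 becomes G#4
E5 becomes D4
Fb4 becomes Ebb3
Ab4 becomes Gb3
Cb5 becomes Bbb3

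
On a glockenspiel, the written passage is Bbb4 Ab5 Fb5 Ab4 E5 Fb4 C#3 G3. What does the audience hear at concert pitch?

Bbb6 Ab7 Fb7 Ab6 E7 Fb6 C#5 G5

The glockenspiel sounds a perfect fifteenth above written, so transpose each written note up a perfect fifteenth.
Bbb4 gives Bbb6
Ab5 gives Ab7
Fb5 gives Fb7
Ab4 gives Ab6
E5 gives E7
Fb4 gives Fb6
C#3 gives C#5
G3 gives G5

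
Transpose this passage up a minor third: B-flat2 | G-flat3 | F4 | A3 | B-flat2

Bb2 -> Db3
Gb3 -> Bbb3
F4 -> Ab4
A3 -> C4
Bb2 -> Db3

Db3 Bbb3 Ab4 C4 Db3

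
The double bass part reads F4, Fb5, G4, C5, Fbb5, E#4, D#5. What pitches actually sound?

The double bass sounds a perfect octave below written, so transpose each written note down a perfect octave.
F4 to F3
Fb5 to Fb4
G4 to G3
C5 to C4
Fbb5 to Fbb4
E#4 to E#3
D#5 to D#4

F3 Fb4 G3 C4 Fbb4 E#3 D#4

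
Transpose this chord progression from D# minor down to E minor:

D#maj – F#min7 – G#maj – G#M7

Emaj Gmin7 Amaj AM7

D# minor down to E minor is a major seventh; each chord root moves by that interval while the quality stays the same.
D#maj: root D# down a major seventh → E, giving Emaj.
F#min7: root F# down a major seventh → G, giving Gmin7.
G#maj: root G# down a major seventh → A, giving Amaj.
G#M7: root G# down a major seventh → A, giving AM7.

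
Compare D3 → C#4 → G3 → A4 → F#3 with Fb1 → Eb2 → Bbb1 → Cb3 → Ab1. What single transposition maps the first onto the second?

down an augmented thirteenth

From D3 to Fb1 is 13 letter names — a thirteenth of some quality.
Fb1 to D3 is 22 semitones, which makes it an augmented thirteenth; the second version is lower, so the direction is down.
Checking another pair — F#3 → Ab1 — gives the same interval.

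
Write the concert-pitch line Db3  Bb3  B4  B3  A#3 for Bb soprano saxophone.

Written C4 sounds as Bb3 on the Bb soprano saxophone, so concert pitches are written a major second up.
Db3 to Eb3
Bb3 to C4
B4 to C#5
B3 to C#4
A#3 to B#3

Eb3 C4 C#5 C#4 B#3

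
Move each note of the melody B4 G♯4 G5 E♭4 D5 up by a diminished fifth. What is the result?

F5 D5 Db6 Bbb4 Ab5

B4 -> F5
G#4 -> D5
G5 -> Db6
Eb4 -> Bbb4
D5 -> Ab5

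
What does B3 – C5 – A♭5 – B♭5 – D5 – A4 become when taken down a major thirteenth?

D2 Eb3 Cb4 Db4 F3 C3

A major thirteenth down from B3 gives D2.
C5: a thirteenth down reaches E, and 21 semitones makes it Eb3.
Ab5 down a major thirteenth is Cb4.
Bb5 down a major thirteenth is Db4.
D5 down a major thirteenth is F3.
A4 down a major thirteenth is C3.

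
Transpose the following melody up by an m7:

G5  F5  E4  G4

F6 Eb6 D5 F5

G5 up a minor seventh is F6.
F5 up a minor seventh is Eb6.
E4: a seventh up reaches D, and 10 semitones makes it D5.
G4: a seventh up reaches F, and 10 semitones makes it F5.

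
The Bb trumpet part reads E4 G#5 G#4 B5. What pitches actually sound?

The Bb trumpet sounds a major second below written, so transpose each written note down a major second.
E4 -> D4
G#5 -> F#5
G#4 -> F#4
B5 -> A5

D4 F#5 F#4 A5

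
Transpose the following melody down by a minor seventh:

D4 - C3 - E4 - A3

E3 D2 F#3 B2

A minor seventh down from D4 gives E3.
C3 down a minor seventh is D2.
A minor seventh down from E4 gives F#3.
A minor seventh down from A3 gives B2.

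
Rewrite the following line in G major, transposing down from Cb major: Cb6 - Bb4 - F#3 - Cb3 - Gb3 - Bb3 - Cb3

Cb major to G major down is a diminished fourth, so every note moves down by that interval.
Cb6 to G5
Bb4 to F#4
F#3 to C##3
Cb3 to G2
Gb3 to D3
Bb3 to F#3
Cb3 to G2

G5 F#4 C##3 G2 D3 F#3 G2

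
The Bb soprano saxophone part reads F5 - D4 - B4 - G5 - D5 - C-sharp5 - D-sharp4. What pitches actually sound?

Eb5 C4 A4 F5 C5 B4 C#4

The Bb soprano saxophone sounds a major second below written, so transpose each written note down a major second.
F5 becomes Eb5
D4 becomes C4
B4 becomes A4
G5 becomes F5
D5 becomes C5
C#5 becomes B4
D#4 becomes C#4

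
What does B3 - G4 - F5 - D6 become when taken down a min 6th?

B3: a sixth down reaches D, and 8 semitones makes it D#3.
A minor sixth down from G4 gives B3.
A minor sixth down from F5 gives A4.
D6 down a minor sixth is F#5.

D#3 B3 A4 F#5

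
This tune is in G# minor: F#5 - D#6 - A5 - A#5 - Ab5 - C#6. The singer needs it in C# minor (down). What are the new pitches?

From G# down to C# is a perfect fifth; apply that to each pitch.
F#5 becomes B4
D#6 becomes G#5
A5 becomes D5
A#5 becomes D#5
Ab5 becomes Db5
C#6 becomes F#5

B4 G#5 D5 D#5 Db5 F#5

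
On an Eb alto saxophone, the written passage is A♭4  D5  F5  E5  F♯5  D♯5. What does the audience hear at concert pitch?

The Eb alto saxophone sounds a major sixth below written, so transpose each written note down a major sixth.
Ab4 becomes Cb4
D5 becomes F4
F5 becomes Ab4
E5 becomes G4
F#5 becomes A4
D#5 becomes F#4

Cb4 F4 Ab4 G4 A4 F#4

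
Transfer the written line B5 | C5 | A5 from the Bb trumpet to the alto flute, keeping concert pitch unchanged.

D6 Eb5 C6

First find concert pitch: the Bb trumpet sounds a major second below written, so B5 C5 A5 sounds A5 Bb4 G5.
Then write for alto flute: it sounds a perfect fourth below written, so the part must be a perfect fourth above concert.
A5 → D6
Bb4 → Eb5
G5 → C6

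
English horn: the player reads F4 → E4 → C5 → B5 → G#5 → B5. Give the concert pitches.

The English horn sounds a perfect fifth below written, so transpose each written note down a perfect fifth.
F4 -> Bb3
E4 -> A3
C5 -> F4
B5 -> E5
G#5 -> C#5
B5 -> E5

Bb3 A3 F4 E5 C#5 E5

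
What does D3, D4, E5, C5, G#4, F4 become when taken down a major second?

C3 C4 D5 Bb4 F#4 Eb4

D3 down a major second is C3.
A major second down from D4 gives C4.
E5: a second down reaches D, and 2 semitones makes it D5.
C5 down a major second is Bb4.
G#4 down a major second is F#4.
F4 down a major second is Eb4.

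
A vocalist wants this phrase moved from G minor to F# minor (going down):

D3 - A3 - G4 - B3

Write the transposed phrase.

C#3 G#3 F#4 A#3

G minor to F# minor down is a minor second, so every note moves down by that interval.
D3 to C#3
A3 to G#3
G4 to F#4
B3 to A#3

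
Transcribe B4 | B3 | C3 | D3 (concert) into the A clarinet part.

The A clarinet sounds a minor third below written, so the written part must be a minor third above concert — transpose each note up.
B4 -> D5
B3 -> D4
C3 -> Eb3
D3 -> F3

D5 D4 Eb3 F3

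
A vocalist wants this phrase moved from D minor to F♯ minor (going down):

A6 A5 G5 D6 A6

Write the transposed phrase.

C#6 C#5 B4 F#5 C#6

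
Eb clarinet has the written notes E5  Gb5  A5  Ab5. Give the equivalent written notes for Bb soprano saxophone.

A5 Cb6 D6 Db6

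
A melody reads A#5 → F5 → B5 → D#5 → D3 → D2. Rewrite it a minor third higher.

C#6 Ab5 D6 F#5 F3 F2

A#5 to C#6
F5 to Ab5
B5 to D6
D#5 to F#5
D3 to F3
D2 to F2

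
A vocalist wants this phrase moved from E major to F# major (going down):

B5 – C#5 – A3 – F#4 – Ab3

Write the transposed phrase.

E major to F# major down is a minor seventh, so every note moves down by that interval.
B5 becomes C#5
C#5 becomes D#4
A3 becomes B2
F#4 becomes G#3
Ab3 becomes Bb2

C#5 D#4 B2 G#3 Bb2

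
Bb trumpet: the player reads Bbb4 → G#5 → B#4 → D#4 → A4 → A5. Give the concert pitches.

Abb4 F#5 A#4 C#4 G4 G5

Written C4 on the Bb trumpet sounds as Bb3, a major second lower; apply that shift to every note.
Bbb4 becomes Abb4
G#5 becomes F#5
B#4 becomes A#4
D#4 becomes C#4
A4 becomes G4
A5 becomes G5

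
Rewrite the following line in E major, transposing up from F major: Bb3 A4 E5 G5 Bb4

A4 G#5 D#6 F#6 A5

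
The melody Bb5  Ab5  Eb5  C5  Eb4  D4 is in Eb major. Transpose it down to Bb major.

F5 Eb5 Bb4 G4 Bb3 A3

From Eb down to Bb is a perfect fourth; apply that to each pitch.
Bb5 gives F5
Ab5 gives Eb5
Eb5 gives Bb4
C5 gives G4
Eb4 gives Bb3
D4 gives A3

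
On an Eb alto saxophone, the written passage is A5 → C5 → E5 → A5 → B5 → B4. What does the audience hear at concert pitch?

C5 Eb4 G4 C5 D5 D4

The Eb alto saxophone sounds a major sixth below written, so transpose each written note down a major sixth.
A5 gives C5
C5 gives Eb4
E5 gives G4
A5 gives C5
B5 gives D5
B4 gives D4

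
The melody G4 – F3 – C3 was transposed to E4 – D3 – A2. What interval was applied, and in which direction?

down a minor third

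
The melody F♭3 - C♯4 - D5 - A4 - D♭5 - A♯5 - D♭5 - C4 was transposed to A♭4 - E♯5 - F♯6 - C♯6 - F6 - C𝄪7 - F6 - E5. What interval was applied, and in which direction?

From Fb3 to Ab4 is 10 letter names — a tenth of some quality.
Fb3 to Ab4 is 16 semitones, which makes it a major tenth; the second version is higher, so the direction is up.
Checking another pair — C4 → E5 — gives the same interval.

up a major tenth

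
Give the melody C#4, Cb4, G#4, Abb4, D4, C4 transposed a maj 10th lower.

A2 Abb2 E3 Fbb3 Bb2 Ab2

C#4: a tenth down reaches A, and 16 semitones makes it A2.
Cb4 down a major tenth is Abb2.
A major tenth down from G#4 gives E3.
Abb4: a tenth down reaches F, and 16 semitones makes it Fbb3.
D4 down a major tenth is Bb2.
C4: a tenth down reaches A, and 16 semitones makes it Ab2.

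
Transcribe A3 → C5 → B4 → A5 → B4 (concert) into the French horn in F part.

E4 G5 F#5 E6 F#5

The French horn in F sounds a perfect fifth below written, so the written part must be a perfect fifth above concert — transpose each note up.
A3 becomes E4
C5 becomes G5
B4 becomes F#5
A5 becomes E6
B4 becomes F#5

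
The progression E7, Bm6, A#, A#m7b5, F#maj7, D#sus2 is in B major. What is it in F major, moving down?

Bb7 Fm6 E Em7b5 Cmaj7 Asus2

B major down to F major is an augmented fourth; each chord root moves by that interval while the quality stays the same.
E7: root E down an augmented fourth → Bb, giving Bb7.
Bm6: root B down an augmented fourth → F, giving Fm6.
A#: root A# down an augmented fourth → E, giving E.
A#m7b5: root A# down an augmented fourth → E, giving Em7b5.
F#maj7: root F# down an augmented fourth → C, giving Cmaj7.
D#sus2: root D# down an augmented fourth → A, giving Asus2.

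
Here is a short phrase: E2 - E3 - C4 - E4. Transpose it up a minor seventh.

D3 D4 Bb4 D5

E2 to D3
E3 to D4
C4 to Bb4
E4 to D5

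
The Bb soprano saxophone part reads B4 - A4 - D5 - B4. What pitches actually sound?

Written C4 on the Bb soprano saxophone sounds as Bb3, a major second lower; apply that shift to every note.
B4 to A4
A4 to G4
D5 to C5
B4 to A4

A4 G4 C5 A4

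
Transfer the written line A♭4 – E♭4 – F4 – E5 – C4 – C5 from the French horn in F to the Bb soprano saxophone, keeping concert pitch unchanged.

First find concert pitch: the French horn in F sounds a perfect fifth below written, so A♭4 E♭4 F4 E5 C4 C5 sounds Db4 Ab3 Bb3 A4 F3 F4.
Then write for Bb soprano saxophone: it sounds a major second below written, so the part must be a major second above concert.
Db4 → Eb4
Ab3 → Bb3
Bb3 → C4
A4 → B4
F3 → G3
F4 → G4

Eb4 Bb3 C4 B4 G3 G4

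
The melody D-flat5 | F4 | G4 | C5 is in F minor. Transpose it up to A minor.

F5 A4 B4 E5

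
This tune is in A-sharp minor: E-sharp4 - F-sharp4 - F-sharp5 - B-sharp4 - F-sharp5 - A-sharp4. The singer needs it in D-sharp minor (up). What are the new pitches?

A-sharp minor to D-sharp minor up is a perfect fourth, so every note moves up by that interval.
E#4 → A#4
F#4 → B4
F#5 → B5
B#4 → E#5
F#5 → B5
A#4 → D#5

A#4 B4 B5 E#5 B5 D#5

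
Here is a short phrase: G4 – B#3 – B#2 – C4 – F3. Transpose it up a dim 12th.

A diminished twelfth up from G4 gives Db6.
B#3: a twelfth up reaches F, and 18 semitones makes it F#5.
B#2 up a diminished twelfth is F#4.
C4 up a diminished twelfth is Gb5.
F3 up a diminished twelfth is Cb5.

Db6 F#5 F#4 Gb5 Cb5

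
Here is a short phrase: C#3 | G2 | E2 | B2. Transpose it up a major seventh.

C#3 -> B#3
G2 -> F#3
E2 -> D#3
B2 -> A#3

B#3 F#3 D#3 A#3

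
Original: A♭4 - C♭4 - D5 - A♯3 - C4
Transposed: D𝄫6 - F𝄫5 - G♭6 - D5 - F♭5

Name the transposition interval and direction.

up a diminished eleventh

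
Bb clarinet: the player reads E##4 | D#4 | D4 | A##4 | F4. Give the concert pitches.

The Bb clarinet sounds a major second below written, so transpose each written note down a major second.
E##4 → D##4
D#4 → C#4
D4 → C4
A##4 → G##4
F4 → Eb4

D##4 C#4 C4 G##4 Eb4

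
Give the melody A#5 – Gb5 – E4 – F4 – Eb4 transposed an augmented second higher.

A#5 -> B##5
Gb5 -> A5
E4 -> F##4
F4 -> G#4
Eb4 -> F#4

B##5 A5 F##4 G#4 F#4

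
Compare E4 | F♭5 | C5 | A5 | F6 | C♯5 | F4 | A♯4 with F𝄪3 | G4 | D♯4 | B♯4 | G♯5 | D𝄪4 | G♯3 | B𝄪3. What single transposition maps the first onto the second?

down a diminished seventh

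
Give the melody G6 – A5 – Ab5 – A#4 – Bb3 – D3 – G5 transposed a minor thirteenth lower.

G6: a thirteenth down reaches B, and 20 semitones makes it B4.
A5 down a minor thirteenth is C#4.
Ab5: a thirteenth down reaches C, and 20 semitones makes it C4.
A#4 down a minor thirteenth is C##3.
Bb3 down a minor thirteenth is D2.
A minor thirteenth down from D3 gives F#1.
G5 down a minor thirteenth is B3.

B4 C#4 C4 C##3 D2 F#1 B3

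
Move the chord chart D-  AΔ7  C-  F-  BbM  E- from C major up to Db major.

Eb- BbΔ7 Db- Gb- CbM F-

C major up to Db major is a minor second; each chord root moves by that interval while the quality stays the same.
D-: root D up a minor second → Eb, giving Eb-.
AΔ7: root A up a minor second → Bb, giving BbΔ7.
C-: root C up a minor second → Db, giving Db-.
F-: root F up a minor second → Gb, giving Gb-.
BbM: root Bb up a minor second → Cb, giving CbM.
E-: root E up a minor second → F, giving F-.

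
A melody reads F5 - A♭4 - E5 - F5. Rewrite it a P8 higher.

A perfect octave up from F5 gives F6.
Ab4 up a perfect octave is Ab5.
E5 up a perfect octave is E6.
F5: an octave up reaches F, and 12 semitones makes it F6.

F6 Ab5 E6 F6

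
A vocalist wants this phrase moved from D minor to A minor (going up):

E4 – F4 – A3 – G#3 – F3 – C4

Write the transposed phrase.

B4 C5 E4 D#4 C4 G4

From D up to A is a perfect fifth; apply that to each pitch.
E4 becomes B4
F4 becomes C5
A3 becomes E4
G#3 becomes D#4
F3 becomes C4
C4 becomes G4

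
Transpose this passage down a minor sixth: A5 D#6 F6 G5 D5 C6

C#5 F##5 A5 B4 F#4 E5

A5 → C#5
D#6 → F##5
F6 → A5
G5 → B4
D5 → F#4
C6 → E5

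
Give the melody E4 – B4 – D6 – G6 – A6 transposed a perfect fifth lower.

E4 gives A3
B4 gives E4
D6 gives G5
G6 gives C6
A6 gives D6

A3 E4 G5 C6 D6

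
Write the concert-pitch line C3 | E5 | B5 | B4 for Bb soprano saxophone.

Written C4 sounds as Bb3 on the Bb soprano saxophone, so concert pitches are written a major second up.
C3 gives D3
E5 gives F#5
B5 gives C#6
B4 gives C#5

D3 F#5 C#6 C#5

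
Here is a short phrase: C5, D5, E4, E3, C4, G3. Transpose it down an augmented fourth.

Gb4 Ab4 Bb3 Bb2 Gb3 Db3

C5 to Gb4
D5 to Ab4
E4 to Bb3
E3 to Bb2
C4 to Gb3
G3 to Db3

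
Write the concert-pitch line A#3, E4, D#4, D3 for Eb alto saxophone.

F##4 C#5 B#4 B3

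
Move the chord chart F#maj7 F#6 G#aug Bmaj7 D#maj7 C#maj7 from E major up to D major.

Emaj7 E6 F#aug Amaj7 C#maj7 Bmaj7

E major up to D major is a minor seventh; each chord root moves by that interval while the quality stays the same.
F#maj7: root F# up a minor seventh → E, giving Emaj7.
F#6: root F# up a minor seventh → E, giving E6.
G#aug: root G# up a minor seventh → F#, giving F#aug.
Bmaj7: root B up a minor seventh → A, giving Amaj7.
D#maj7: root D# up a minor seventh → C#, giving C#maj7.
C#maj7: root C# up a minor seventh → B, giving Bmaj7.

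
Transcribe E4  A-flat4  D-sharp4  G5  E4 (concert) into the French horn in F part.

B4 Eb5 A#4 D6 B4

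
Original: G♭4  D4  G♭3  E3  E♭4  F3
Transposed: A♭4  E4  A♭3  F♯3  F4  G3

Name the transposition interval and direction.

From Gb4 to Ab4 is 2 letter names — a second of some quality.
Gb4 to Ab4 is 2 semitones, which makes it a major second; the second version is higher, so the direction is up.
Checking another pair — F3 → G3 — gives the same interval.

up a major second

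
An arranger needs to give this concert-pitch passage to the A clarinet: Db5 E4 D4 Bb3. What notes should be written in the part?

Fb5 G4 F4 Db4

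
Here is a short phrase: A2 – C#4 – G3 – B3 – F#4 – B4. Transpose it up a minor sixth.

A2 → F3
C#4 → A4
G3 → Eb4
B3 → G4
F#4 → D5
B4 → G5

F3 A4 Eb4 G4 D5 G5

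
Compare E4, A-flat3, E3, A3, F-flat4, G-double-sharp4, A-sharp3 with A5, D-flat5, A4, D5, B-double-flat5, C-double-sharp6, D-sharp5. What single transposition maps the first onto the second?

up a perfect eleventh

Take the first pair: E4 → A5. E to A spans 11 letter names, so the interval is some kind of eleventh.
E4 to A5 is 17 semitones, which makes it a perfect eleventh; the second version is higher, so the direction is up.
Checking another pair — A#3 → D#5 — gives the same interval.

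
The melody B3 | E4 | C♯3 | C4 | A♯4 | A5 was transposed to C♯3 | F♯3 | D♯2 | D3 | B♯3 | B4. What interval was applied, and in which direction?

Take the first pair: B3 → C#3. B to C spans 7 letter names, so the interval is some kind of seventh.
C#3 to B3 is 10 semitones, which makes it a minor seventh; the second version is lower, so the direction is down.
Checking another pair — A5 → B4 — gives the same interval.

down a minor seventh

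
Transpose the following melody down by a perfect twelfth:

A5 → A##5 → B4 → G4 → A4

A5 -> D4
A##5 -> D##4
B4 -> E3
G4 -> C3
A4 -> D3

D4 D##4 E3 C3 D3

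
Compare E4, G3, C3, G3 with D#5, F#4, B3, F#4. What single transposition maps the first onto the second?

up a major seventh

From E4 to D#5 is 7 letter names — a seventh of some quality.
E4 to D#5 is 11 semitones, which makes it a major seventh; the second version is higher, so the direction is up.
Checking another pair — G3 → F#4 — gives the same interval.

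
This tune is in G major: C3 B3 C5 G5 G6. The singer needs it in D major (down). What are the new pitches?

From G down to D is a perfect fourth; apply that to each pitch.
C3 becomes G2
B3 becomes F#3
C5 becomes G4
G5 becomes D5
G6 becomes D6

G2 F#3 G4 D5 D6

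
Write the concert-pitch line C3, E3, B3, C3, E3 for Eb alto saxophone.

A3 C#4 G#4 A3 C#4

Written C4 sounds as Eb3 on the Eb alto saxophone, so concert pitches are written a major sixth up.
C3 → A3
E3 → C#4
B3 → G#4
C3 → A3
E3 → C#4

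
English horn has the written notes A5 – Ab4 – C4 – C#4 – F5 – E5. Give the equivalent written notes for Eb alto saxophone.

B5 Bb4 D4 D#4 G5 F#5

First find concert pitch: the English horn sounds a perfect fifth below written, so A5 Ab4 C4 C#4 F5 E5 sounds D5 Db4 F3 F#3 Bb4 A4.
Then write for Eb alto saxophone: it sounds a major sixth below written, so the part must be a major sixth above concert.
D5 → B5
Db4 → Bb4
F3 → D4
F#3 → D#4
Bb4 → G5
A4 → F#5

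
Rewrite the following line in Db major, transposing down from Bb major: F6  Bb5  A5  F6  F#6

Ab5 Db5 C5 Ab5 A5

From Bb down to Db is a major sixth; apply that to each pitch.
F6 -> Ab5
Bb5 -> Db5
A5 -> C5
F6 -> Ab5
F#6 -> A5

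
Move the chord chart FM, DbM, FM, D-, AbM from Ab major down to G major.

Ab major down to G major is a minor second; each chord root moves by that interval while the quality stays the same.
FM: root F down a minor second → E, giving EM.
DbM: root Db down a minor second → C, giving CM.
FM: root F down a minor second → E, giving EM.
D-: root D down a minor second → C#, giving C#-.
AbM: root Ab down a minor second → G, giving GM.

EM CM EM C#- GM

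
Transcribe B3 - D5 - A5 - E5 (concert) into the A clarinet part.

Written C4 sounds as A3 on the A clarinet, so concert pitches are written a minor third up.
B3 gives D4
D5 gives F5
A5 gives C6
E5 gives G5

D4 F5 C6 G5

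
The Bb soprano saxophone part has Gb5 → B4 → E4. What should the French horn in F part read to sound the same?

First find concert pitch: the Bb soprano saxophone sounds a major second below written, so Gb5 B4 E4 sounds Fb5 A4 D4.
Then write for French horn in F: it sounds a perfect fifth below written, so the part must be a perfect fifth above concert.
Fb5 → Cb6
A4 → E5
D4 → A4

Cb6 E5 A4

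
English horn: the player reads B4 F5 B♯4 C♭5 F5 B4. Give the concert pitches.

E4 Bb4 E#4 Fb4 Bb4 E4

Written C4 on the English horn sounds as F3, a perfect fifth lower; apply that shift to every note.
B4 becomes E4
F5 becomes Bb4
B#4 becomes E#4
Cb5 becomes Fb4
F5 becomes Bb4
B4 becomes E4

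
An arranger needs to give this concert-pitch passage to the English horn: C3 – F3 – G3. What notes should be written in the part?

G3 C4 D4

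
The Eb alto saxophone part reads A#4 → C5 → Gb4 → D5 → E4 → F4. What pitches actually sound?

The Eb alto saxophone sounds a major sixth below written, so transpose each written note down a major sixth.
A#4 -> C#4
C5 -> Eb4
Gb4 -> Bbb3
D5 -> F4
E4 -> G3
F4 -> Ab3

C#4 Eb4 Bbb3 F4 G3 Ab3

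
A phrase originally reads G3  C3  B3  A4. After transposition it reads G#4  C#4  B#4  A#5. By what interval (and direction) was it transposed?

From G3 to G#4 is 8 letter names — an octave of some quality.
G3 to G#4 is 13 semitones, which makes it an augmented octave; the second version is higher, so the direction is up.
Checking another pair — A4 → A#5 — gives the same interval.

up an augmented octave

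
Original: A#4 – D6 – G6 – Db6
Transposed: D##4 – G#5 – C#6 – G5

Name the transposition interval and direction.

down a diminished fifth

Take the first pair: A#4 → D##4. A to D spans 5 letter names, so the interval is some kind of fifth.
D##4 to A#4 is 6 semitones, which makes it a diminished fifth; the second version is lower, so the direction is down.
Checking another pair — Db6 → G5 — gives the same interval.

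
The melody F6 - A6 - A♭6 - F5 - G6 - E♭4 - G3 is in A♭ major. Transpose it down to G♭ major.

From A♭ down to G♭ is a major second; apply that to each pitch.
F6 -> Eb6
A6 -> G6
Ab6 -> Gb6
F5 -> Eb5
G6 -> F6
Eb4 -> Db4
G3 -> F3

Eb6 G6 Gb6 Eb5 F6 Db4 F3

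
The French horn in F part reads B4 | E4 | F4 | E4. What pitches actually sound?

The French horn in F sounds a perfect fifth below written, so transpose each written note down a perfect fifth.
B4 becomes E4
E4 becomes A3
F4 becomes Bb3
E4 becomes A3

E4 A3 Bb3 A3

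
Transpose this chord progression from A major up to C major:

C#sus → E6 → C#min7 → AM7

Esus G6 Emin7 CM7

A major up to C major is a minor third; each chord root moves by that interval while the quality stays the same.
C#sus: root C# up a minor third → E, giving Esus.
E6: root E up a minor third → G, giving G6.
C#min7: root C# up a minor third → E, giving Emin7.
AM7: root A up a minor third → C, giving CM7.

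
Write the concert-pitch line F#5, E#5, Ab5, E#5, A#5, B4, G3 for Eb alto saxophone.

Written C4 sounds as Eb3 on the Eb alto saxophone, so concert pitches are written a major sixth up.
F#5 -> D#6
E#5 -> C##6
Ab5 -> F6
E#5 -> C##6
A#5 -> F##6
B4 -> G#5
G3 -> E4

D#6 C##6 F6 C##6 F##6 G#5 E4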